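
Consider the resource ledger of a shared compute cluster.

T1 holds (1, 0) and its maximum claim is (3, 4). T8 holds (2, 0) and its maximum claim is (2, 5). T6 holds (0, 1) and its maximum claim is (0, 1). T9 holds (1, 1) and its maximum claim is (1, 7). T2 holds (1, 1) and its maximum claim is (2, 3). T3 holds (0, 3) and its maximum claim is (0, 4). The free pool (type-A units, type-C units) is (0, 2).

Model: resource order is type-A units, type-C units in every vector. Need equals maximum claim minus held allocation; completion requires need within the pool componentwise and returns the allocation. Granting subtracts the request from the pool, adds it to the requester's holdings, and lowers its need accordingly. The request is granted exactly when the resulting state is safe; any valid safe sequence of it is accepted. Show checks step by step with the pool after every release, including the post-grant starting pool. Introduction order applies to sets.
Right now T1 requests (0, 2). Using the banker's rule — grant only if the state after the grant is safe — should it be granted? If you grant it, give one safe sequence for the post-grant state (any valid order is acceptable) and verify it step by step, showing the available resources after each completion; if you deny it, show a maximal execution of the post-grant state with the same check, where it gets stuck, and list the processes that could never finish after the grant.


DENY — the pretend-granted state is unsafe.
Key observation: after T6, T3 the pool peaks at (0, 4), and each blocked process is short somewhere: T1 on type-A units; T8 on type-C units; T9 on type-C units; T2 on type-A units.
After a pretend grant, a maximal execution: T6, T3 — then nothing else fits. Walking it through:
  pool = (0, 0)
  T6 needs (0, 0) <= (0, 0) -> finishes; pool += (0, 1) = (0, 1)
  T3 needs (0, 1) <= (0, 1) -> finishes; pool += (0, 3) = (0, 4)
  T1 cannot run: need (2, 2) vs free (0, 4) (insufficient type-A units)
  T8 cannot run: need (0, 5) vs free (0, 4) (insufficient type-C units)
  T9 cannot run: need (0, 6) vs free (0, 4) (insufficient type-C units)
  T2 cannot run: need (1, 2) vs free (0, 4) (insufficient type-A units)
Processes that could never finish after the grant: T1, T8, T9 and T2.


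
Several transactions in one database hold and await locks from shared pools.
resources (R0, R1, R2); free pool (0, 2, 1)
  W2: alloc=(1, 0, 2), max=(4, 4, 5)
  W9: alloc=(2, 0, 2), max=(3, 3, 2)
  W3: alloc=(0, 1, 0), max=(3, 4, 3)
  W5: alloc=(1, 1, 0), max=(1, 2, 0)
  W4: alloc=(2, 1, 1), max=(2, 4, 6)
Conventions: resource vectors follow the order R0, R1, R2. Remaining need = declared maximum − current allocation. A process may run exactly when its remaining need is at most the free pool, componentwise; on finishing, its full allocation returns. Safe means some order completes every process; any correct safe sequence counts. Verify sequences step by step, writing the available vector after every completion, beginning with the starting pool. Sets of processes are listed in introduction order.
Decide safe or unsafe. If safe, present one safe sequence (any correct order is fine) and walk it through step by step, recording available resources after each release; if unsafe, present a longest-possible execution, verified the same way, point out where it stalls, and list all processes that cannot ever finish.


SAFE. One safe sequence: W5, W9, W3, W2, W4.
Key observation: the first exact fit in this order is W9 — it needs (1, 3, 0) with (1, 3, 1) free, meeting a requested resource to the last unit.
Verifying each step:
  pool = (0, 2, 1)
  W5: need (0, 1, 0) fits (0, 2, 1); releases (1, 1, 0), pool now (1, 3, 1)
  W9: need (1, 3, 0) fits (1, 3, 1); releases (2, 0, 2), pool now (3, 3, 3)
  W3: need (3, 3, 3) fits (3, 3, 3); releases (0, 1, 0), pool now (3, 4, 3)
  W2: need (3, 4, 3) fits (3, 4, 3); releases (1, 0, 2), pool now (4, 4, 5)
  W4: need (0, 3, 5) fits (4, 4, 5); releases (2, 1, 1), pool now (6, 5, 6)


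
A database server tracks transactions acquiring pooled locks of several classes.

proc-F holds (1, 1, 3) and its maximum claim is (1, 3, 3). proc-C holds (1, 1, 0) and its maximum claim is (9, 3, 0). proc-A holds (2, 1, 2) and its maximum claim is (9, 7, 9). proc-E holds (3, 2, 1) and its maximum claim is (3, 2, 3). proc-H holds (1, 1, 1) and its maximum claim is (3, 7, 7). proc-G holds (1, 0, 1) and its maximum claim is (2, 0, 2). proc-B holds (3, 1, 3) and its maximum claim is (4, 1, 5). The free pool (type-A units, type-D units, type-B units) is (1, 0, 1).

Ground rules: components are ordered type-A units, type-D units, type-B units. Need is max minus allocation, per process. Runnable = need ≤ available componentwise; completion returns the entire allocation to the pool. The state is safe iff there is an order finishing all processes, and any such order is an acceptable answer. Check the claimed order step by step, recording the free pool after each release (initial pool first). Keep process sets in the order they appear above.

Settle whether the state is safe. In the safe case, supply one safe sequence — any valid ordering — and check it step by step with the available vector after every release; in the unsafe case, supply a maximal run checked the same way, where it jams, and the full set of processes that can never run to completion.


UNSAFE — no complete ordering exists.
Key observation: after proc-G, proc-E, proc-B, proc-C, proc-F complete, (10, 5, 9) is the best the pool ever gets, yet each leftover process wants more type-D units.
The run proc-G, proc-E, proc-B, proc-C, proc-F cannot be extended any further. Step-by-step check:
  pool = (1, 0, 1)
  proc-G needs (1, 0, 1) <= (1, 0, 1) -> finishes; pool += (1, 0, 1) = (2, 0, 2)
  proc-E needs (0, 0, 2) <= (2, 0, 2) -> finishes; pool += (3, 2, 1) = (5, 2, 3)
  proc-B needs (1, 0, 2) <= (5, 2, 3) -> finishes; pool += (3, 1, 3) = (8, 3, 6)
  proc-C needs (8, 2, 0) <= (8, 3, 6) -> finishes; pool += (1, 1, 0) = (9, 4, 6)
  proc-F needs (0, 2, 0) <= (9, 4, 6) -> finishes; pool += (1, 1, 3) = (10, 5, 9)
  proc-A still needs (7, 6, 7) but only (10, 5, 9) is free — short on type-D units
  proc-H still needs (2, 6, 6) but only (10, 5, 9) is free — short on type-D units
Never able to finish: proc-A and proc-H.


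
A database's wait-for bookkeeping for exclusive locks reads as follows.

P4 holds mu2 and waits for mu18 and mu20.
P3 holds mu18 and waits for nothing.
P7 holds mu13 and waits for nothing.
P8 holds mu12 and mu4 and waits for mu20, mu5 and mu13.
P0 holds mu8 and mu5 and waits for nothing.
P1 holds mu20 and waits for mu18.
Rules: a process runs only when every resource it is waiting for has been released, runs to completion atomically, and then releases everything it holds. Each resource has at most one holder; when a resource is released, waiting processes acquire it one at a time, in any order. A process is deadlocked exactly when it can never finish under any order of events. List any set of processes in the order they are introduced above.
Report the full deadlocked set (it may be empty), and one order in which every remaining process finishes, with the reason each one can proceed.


No process is deadlocked.
Key observation: the wait relation is loop-free; peeling off processes with no waits unwinds the whole state.
One completion order for the rest: P7, P3, P0, P1, P4, P8.
Check, step by step:
  P7: no waits; runs immediately, freeing mu13
  P3: no waits; runs immediately, freeing mu18
  P0: no waits; runs immediately, freeing mu8 and mu5
  run P1 (all its waits — mu18 — are resolved); releases mu20
  run P4 (all its waits — mu18 and mu20 — are resolved); releases mu2
  run P8 (all its waits — mu20, mu5 and mu13 — are resolved); releases mu12 and mu4


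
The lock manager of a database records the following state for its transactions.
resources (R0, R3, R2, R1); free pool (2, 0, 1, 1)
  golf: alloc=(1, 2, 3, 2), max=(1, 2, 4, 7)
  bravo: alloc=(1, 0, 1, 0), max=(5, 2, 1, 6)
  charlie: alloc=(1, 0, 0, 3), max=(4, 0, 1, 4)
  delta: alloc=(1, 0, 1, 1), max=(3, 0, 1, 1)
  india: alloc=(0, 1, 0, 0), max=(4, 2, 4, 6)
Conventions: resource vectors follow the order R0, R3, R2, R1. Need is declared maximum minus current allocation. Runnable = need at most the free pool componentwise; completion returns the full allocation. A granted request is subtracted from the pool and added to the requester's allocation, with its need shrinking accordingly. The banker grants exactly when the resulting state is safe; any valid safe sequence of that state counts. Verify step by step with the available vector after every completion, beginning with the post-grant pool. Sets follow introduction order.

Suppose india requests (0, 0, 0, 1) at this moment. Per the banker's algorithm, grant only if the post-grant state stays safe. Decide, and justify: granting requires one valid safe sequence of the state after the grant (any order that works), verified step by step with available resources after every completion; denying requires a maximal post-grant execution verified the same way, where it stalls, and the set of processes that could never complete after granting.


DENY: after the grant no complete ordering would exist.
Key observation: once delta, charlie finish, the pool peaks at (4, 0, 2, 4) — and every remaining process still needs more R1 than that.
After a pretend grant, a maximal execution: delta, charlie — then nothing else fits. Walking it through:
  pool = (2, 0, 1, 0)
  delta needs (2, 0, 0, 0) <= (2, 0, 1, 0) -> finishes; pool += (1, 0, 1, 1) = (3, 0, 2, 1)
  charlie needs (3, 0, 1, 1) <= (3, 0, 2, 1) -> finishes; pool += (1, 0, 0, 3) = (4, 0, 2, 4)
  blocked: golf wants (0, 0, 1, 5), pool (4, 0, 2, 4) — not enough R1
  blocked: bravo wants (4, 2, 0, 6), pool (4, 0, 2, 4) — not enough R3 and R1
  blocked: india wants (4, 1, 4, 5), pool (4, 0, 2, 4) — not enough R3, R2 and R1
Processes that could never finish after the grant: golf, bravo and india.


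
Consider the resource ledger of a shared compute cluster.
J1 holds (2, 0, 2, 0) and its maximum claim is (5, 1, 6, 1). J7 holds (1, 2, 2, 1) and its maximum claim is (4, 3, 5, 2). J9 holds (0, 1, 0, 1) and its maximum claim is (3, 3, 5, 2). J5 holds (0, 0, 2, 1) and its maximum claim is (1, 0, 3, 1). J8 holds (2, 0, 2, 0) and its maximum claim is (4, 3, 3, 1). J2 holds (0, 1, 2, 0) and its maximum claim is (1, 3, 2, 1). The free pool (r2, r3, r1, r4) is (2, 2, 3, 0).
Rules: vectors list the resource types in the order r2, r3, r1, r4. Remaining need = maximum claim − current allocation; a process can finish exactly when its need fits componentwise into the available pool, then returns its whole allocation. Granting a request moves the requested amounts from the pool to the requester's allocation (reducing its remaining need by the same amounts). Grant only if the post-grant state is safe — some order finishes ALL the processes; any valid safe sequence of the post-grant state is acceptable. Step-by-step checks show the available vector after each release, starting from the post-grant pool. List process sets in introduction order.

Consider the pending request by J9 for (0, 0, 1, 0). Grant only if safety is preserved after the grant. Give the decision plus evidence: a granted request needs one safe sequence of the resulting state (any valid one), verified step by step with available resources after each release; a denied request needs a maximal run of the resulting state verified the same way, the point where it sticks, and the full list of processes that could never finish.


GRANT. The post-grant state is safe; one safe sequence: J5, J2, J8, J7, J9, J1.
Key observation: post-grant, (2, 2, 2, 0) remains, and an order beginning with J5 completes everyone.
Verifying the post-grant state step by step:
  pool = (2, 2, 2, 0)
  J5 needs (1, 0, 1, 0) <= (2, 2, 2, 0) -> finishes; pool += (0, 0, 2, 1) = (2, 2, 4, 1)
  J2 needs (1, 2, 0, 1) <= (2, 2, 4, 1) -> finishes; pool += (0, 1, 2, 0) = (2, 3, 6, 1)
  J8 needs (2, 3, 1, 1) <= (2, 3, 6, 1) -> finishes; pool += (2, 0, 2, 0) = (4, 3, 8, 1)
  J7 needs (3, 1, 3, 1) <= (4, 3, 8, 1) -> finishes; pool += (1, 2, 2, 1) = (5, 5, 10, 2)
  J9 needs (3, 2, 4, 1) <= (5, 5, 10, 2) -> finishes; pool += (0, 1, 1, 1) = (5, 6, 11, 3)
  J1 needs (3, 1, 4, 1) <= (5, 6, 11, 3) -> finishes; pool += (2, 0, 2, 0) = (7, 6, 13, 3)


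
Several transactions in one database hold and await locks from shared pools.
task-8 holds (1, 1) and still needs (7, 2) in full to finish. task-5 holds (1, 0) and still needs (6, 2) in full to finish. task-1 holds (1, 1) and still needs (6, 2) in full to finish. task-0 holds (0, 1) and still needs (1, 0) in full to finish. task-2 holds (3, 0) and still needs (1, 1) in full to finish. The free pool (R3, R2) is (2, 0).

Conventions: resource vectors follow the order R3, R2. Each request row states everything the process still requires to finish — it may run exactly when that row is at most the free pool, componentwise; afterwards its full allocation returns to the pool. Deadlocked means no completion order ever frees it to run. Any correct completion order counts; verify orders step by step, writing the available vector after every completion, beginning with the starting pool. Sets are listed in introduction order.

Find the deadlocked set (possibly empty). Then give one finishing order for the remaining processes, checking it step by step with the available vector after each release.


Deadlocked set: task-8, task-5 and task-1.
Key observation: task-0, task-2 can finish, but then (5, 1) is all there is, and the blocked group's R3 demands exceed it.
A valid finishing order for the others: task-0, task-2. Verifying each step:
  pool = (2, 0)
  task-0: need (1, 0) fits (2, 0); releases (0, 1), pool now (2, 1)
  task-2: need (1, 1) fits (2, 1); releases (3, 0), pool now (5, 1)
The stuck group stays short no matter what:
  task-8 still needs (7, 2) but only (5, 1) is free — short on R3 and R2
  task-5 still needs (6, 2) but only (5, 1) is free — short on R3 and R2
  task-1 still needs (6, 2) but only (5, 1) is free — short on R3 and R2


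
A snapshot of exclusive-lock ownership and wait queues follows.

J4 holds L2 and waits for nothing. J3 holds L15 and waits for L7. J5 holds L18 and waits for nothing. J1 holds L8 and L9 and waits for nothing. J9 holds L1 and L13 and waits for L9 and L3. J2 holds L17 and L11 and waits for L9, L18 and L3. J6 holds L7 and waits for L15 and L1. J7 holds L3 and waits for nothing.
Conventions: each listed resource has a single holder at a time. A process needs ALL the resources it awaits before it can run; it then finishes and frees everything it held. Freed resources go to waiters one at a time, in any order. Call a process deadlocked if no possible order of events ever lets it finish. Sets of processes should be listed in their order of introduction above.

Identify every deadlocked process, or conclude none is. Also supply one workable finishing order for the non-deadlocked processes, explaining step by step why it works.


The deadlocked set is J3 and J6.
Key observation: the knot is the closed ring of waits J3 -> J6 -> J3; no other process is dragged down with it.
The rest can finish in the order J1, J5, J7, J9, J4, J2.
Step-by-step check:
  J1 waits on nothing -> runs at once and releases L8 and L9
  J5 waits on nothing -> runs at once and releases L18
  J7 waits on nothing -> runs at once and releases L3
  J9: everything it awaited (L9 and L3) is free; runs, freeing L1 and L13
  J4 waits on nothing -> runs at once and releases L2
  J2: everything it awaited (L9, L18 and L3) is free; runs, freeing L17 and L11


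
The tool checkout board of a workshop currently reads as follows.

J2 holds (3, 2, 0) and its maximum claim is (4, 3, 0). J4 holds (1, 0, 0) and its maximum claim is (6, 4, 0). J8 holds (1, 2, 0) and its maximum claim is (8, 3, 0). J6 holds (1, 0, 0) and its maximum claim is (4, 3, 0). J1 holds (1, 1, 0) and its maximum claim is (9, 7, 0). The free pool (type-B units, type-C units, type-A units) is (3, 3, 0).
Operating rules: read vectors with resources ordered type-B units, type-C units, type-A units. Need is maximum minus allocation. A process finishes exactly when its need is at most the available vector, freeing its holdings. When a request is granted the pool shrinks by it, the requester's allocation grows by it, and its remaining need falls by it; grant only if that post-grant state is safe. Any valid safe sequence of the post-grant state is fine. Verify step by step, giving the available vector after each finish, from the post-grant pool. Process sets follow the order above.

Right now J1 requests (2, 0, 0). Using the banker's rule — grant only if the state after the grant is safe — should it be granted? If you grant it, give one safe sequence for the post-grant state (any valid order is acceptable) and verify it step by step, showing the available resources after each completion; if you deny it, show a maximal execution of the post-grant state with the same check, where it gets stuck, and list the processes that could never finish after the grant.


DENY: after the grant no complete ordering would exist.
Key observation: after J2, J6, J4 the pool peaks at (6, 5, 0), and each blocked process is short somewhere: J8 on type-B units; J1 on type-C units.
On the post-grant state, J2, J6, J4 is a maximal run — nothing extends it. Step-by-step check:
  pool = (1, 3, 0)
  J2 needs (1, 1, 0) <= (1, 3, 0) -> finishes; pool += (3, 2, 0) = (4, 5, 0)
  J6 needs (3, 3, 0) <= (4, 5, 0) -> finishes; pool += (1, 0, 0) = (5, 5, 0)
  J4 needs (5, 4, 0) <= (5, 5, 0) -> finishes; pool += (1, 0, 0) = (6, 5, 0)
  J8 cannot run: need (7, 1, 0) vs free (6, 5, 0) (insufficient type-B units)
  J1 cannot run: need (6, 6, 0) vs free (6, 5, 0) (insufficient type-C units)
Post-grant, the permanently blocked set is J8 and J1.


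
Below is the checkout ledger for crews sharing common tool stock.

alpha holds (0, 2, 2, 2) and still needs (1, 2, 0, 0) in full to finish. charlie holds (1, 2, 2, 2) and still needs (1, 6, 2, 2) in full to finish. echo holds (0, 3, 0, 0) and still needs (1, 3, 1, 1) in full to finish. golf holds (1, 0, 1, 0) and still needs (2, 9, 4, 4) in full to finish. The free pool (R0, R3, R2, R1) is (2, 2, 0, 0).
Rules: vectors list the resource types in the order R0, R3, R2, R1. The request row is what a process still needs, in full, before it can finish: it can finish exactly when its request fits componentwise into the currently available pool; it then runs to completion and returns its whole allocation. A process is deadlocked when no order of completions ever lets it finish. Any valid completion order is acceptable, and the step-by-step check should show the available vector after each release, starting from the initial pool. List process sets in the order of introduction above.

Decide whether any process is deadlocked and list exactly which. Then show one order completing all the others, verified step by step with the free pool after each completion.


No process is deadlocked.
Key observation: alpha fits the free pool immediately, and its release cascades until everyone finishes.
A valid finishing order for the others: alpha, echo, charlie, golf. Step-by-step check:
  pool = (2, 2, 0, 0)
  run alpha (needs (1, 2, 0, 0), free (2, 2, 0, 0)); after release of (0, 2, 2, 2) the pool is (2, 4, 2, 2)
  run echo (needs (1, 3, 1, 1), free (2, 4, 2, 2)); after release of (0, 3, 0, 0) the pool is (2, 7, 2, 2)
  run charlie (needs (1, 6, 2, 2), free (2, 7, 2, 2)); after release of (1, 2, 2, 2) the pool is (3, 9, 4, 4)
  run golf (needs (2, 9, 4, 4), free (3, 9, 4, 4)); after release of (1, 0, 1, 0) the pool is (4, 9, 5, 4)


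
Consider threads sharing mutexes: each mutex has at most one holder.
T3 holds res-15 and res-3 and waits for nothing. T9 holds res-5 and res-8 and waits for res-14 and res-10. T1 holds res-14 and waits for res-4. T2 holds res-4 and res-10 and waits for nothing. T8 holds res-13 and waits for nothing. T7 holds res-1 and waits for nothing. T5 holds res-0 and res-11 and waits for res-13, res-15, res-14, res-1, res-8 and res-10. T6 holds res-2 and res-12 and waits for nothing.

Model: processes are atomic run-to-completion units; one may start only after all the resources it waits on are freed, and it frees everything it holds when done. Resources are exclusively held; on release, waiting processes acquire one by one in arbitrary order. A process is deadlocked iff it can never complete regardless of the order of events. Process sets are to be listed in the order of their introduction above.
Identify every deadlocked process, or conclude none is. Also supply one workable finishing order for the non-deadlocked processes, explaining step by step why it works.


No process is deadlocked.
Key observation: all waits point, directly or indirectly, at processes that can finish, so nothing is permanently blocked.
One completion order for the rest: T7, T2, T8, T1, T9, T3, T6, T5.
Step-by-step check:
  T7: no waits; runs immediately, freeing res-1
  T2: no waits; runs immediately, freeing res-4 and res-10
  T8: no waits; runs immediately, freeing res-13
  T1 waits on res-4 — all released -> runs and releases res-14
  T9 waits on res-14 and res-10 — all released -> runs and releases res-5 and res-8
  T3: no waits; runs immediately, freeing res-15 and res-3
  T6: no waits; runs immediately, freeing res-2 and res-12
  T5 waits on res-13, res-15, res-14, res-1, res-8 and res-10 — all released -> runs and releases res-0 and res-11


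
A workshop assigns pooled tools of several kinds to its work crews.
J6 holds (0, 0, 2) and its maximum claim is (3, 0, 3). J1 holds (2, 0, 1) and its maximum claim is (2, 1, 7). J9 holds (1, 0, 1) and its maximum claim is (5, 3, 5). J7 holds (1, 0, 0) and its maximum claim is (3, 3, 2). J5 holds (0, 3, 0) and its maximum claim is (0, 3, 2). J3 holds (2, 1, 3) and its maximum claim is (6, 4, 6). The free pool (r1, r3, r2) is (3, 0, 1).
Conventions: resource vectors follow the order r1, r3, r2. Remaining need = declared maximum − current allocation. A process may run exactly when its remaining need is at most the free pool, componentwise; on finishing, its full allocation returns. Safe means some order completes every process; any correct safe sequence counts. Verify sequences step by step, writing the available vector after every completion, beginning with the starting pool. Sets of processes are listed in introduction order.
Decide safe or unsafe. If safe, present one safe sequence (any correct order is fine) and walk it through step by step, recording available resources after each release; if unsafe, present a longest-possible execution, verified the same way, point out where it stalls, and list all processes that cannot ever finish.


The state is SAFE; one workable sequence: J6, J5, J7, J3, J9, J1.
Key observation: J6 is the earliest step where a requested resource binds exactly: need (3, 0, 1), pool (3, 0, 1) at its turn.
Walking it through:
  pool = (3, 0, 1)
  J6: need (3, 0, 1) fits (3, 0, 1); releases (0, 0, 2), pool now (3, 0, 3)
  J5: need (0, 0, 2) fits (3, 0, 3); releases (0, 3, 0), pool now (3, 3, 3)
  J7: need (2, 3, 2) fits (3, 3, 3); releases (1, 0, 0), pool now (4, 3, 3)
  J3: need (4, 3, 3) fits (4, 3, 3); releases (2, 1, 3), pool now (6, 4, 6)
  J9: need (4, 3, 4) fits (6, 4, 6); releases (1, 0, 1), pool now (7, 4, 7)
  J1: need (0, 1, 6) fits (7, 4, 7); releases (2, 0, 1), pool now (9, 4, 8)


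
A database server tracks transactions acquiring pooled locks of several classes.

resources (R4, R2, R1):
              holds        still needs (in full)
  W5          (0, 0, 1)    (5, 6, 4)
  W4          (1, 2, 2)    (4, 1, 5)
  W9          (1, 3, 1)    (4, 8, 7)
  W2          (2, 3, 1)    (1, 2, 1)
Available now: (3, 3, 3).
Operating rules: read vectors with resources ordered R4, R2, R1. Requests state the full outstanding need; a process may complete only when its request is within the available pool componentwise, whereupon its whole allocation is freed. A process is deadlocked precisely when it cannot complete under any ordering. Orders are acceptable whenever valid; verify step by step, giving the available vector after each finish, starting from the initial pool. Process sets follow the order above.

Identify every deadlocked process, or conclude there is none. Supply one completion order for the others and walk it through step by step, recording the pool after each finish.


No process is deadlocked.
Key observation: beginning at W2, releases accumulate fast enough that every process eventually fits.
One completion order for the rest: W2, W5, W4, W9. Walking it through:
  pool = (3, 3, 3)
  W2: need (1, 2, 1) fits (3, 3, 3); releases (2, 3, 1), pool now (5, 6, 4)
  W5: need (5, 6, 4) fits (5, 6, 4); releases (0, 0, 1), pool now (5, 6, 5)
  W4: need (4, 1, 5) fits (5, 6, 5); releases (1, 2, 2), pool now (6, 8, 7)
  W9: need (4, 8, 7) fits (6, 8, 7); releases (1, 3, 1), pool now (7, 11, 8)


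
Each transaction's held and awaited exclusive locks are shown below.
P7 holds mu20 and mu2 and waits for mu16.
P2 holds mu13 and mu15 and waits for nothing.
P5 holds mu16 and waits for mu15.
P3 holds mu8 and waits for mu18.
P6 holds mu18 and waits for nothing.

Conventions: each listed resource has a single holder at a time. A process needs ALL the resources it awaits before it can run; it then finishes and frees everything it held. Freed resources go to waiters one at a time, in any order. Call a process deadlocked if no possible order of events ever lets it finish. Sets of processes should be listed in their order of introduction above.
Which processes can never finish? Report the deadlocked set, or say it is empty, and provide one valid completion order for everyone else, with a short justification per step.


The deadlocked set is empty.
Key observation: the waits form no ring: some process can always run, and its releases unblock the others one by one.
A valid finishing order for the others: P2, P6, P3, P5, P7.
Walking it through:
  P2 waits on nothing -> runs at once and releases mu13 and mu15
  P6 waits on nothing -> runs at once and releases mu18
  P3 waits on mu18 — all released -> runs and releases mu8
  P5 waits on mu15 — all released -> runs and releases mu16
  P7 waits on mu16 — all released -> runs and releases mu20 and mu2


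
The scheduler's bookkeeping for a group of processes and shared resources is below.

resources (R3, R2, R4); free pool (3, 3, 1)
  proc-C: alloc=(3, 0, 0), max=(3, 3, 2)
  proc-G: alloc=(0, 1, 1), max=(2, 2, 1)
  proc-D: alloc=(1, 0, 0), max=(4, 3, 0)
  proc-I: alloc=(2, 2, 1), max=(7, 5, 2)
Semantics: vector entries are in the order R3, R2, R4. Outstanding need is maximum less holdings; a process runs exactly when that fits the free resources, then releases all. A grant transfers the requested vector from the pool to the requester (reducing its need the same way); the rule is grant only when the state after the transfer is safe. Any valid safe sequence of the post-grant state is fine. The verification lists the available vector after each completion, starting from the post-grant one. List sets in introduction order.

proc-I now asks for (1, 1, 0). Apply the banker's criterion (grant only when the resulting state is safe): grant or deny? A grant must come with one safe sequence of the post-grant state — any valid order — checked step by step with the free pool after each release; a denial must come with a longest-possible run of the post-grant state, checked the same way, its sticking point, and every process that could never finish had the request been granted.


GRANT: granting preserves safety; a valid post-grant sequence is proc-G, proc-C, proc-I, proc-D.
Key observation: granting shrinks the pool to (2, 2, 1), yet proc-G still fits and the chain goes through.
Verifying the post-grant state step by step:
  pool = (2, 2, 1)
  run proc-G (needs (2, 1, 0), free (2, 2, 1)); after release of (0, 1, 1) the pool is (2, 3, 2)
  run proc-C (needs (0, 3, 2), free (2, 3, 2)); after release of (3, 0, 0) the pool is (5, 3, 2)
  run proc-I (needs (4, 2, 1), free (5, 3, 2)); after release of (3, 3, 1) the pool is (8, 6, 3)
  run proc-D (needs (3, 3, 0), free (8, 6, 3)); after release of (1, 0, 0) the pool is (9, 6, 3)


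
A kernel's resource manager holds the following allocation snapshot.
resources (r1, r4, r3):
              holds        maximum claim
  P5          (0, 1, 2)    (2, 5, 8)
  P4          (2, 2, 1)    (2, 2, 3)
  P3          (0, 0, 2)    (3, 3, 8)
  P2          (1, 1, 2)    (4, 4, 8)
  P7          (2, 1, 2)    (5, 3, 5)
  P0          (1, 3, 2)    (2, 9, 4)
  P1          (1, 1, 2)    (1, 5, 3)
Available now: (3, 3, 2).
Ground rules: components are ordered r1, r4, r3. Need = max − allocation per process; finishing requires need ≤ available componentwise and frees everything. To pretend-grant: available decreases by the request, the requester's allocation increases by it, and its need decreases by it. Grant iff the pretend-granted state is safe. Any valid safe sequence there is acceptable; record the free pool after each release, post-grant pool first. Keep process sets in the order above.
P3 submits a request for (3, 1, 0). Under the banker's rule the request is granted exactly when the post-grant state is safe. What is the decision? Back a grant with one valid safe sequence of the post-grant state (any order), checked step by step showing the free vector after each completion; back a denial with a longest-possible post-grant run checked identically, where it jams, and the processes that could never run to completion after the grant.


GRANT. The post-grant state is safe; one safe sequence: P4, P1, P7, P2, P3, P5, P0.
Key observation: after the grant the pool drops to (0, 2, 2), which still lets P4 finish first and unwind the rest.
Step-by-step check of the post-grant state:
  pool = (0, 2, 2)
  run P4 (needs (0, 0, 2), free (0, 2, 2)); after release of (2, 2, 1) the pool is (2, 4, 3)
  run P1 (needs (0, 4, 1), free (2, 4, 3)); after release of (1, 1, 2) the pool is (3, 5, 5)
  run P7 (needs (3, 2, 3), free (3, 5, 5)); after release of (2, 1, 2) the pool is (5, 6, 7)
  run P2 (needs (3, 3, 6), free (5, 6, 7)); after release of (1, 1, 2) the pool is (6, 7, 9)
  run P3 (needs (0, 2, 6), free (6, 7, 9)); after release of (3, 1, 2) the pool is (9, 8, 11)
  run P5 (needs (2, 4, 6), free (9, 8, 11)); after release of (0, 1, 2) the pool is (9, 9, 13)
  run P0 (needs (1, 6, 2), free (9, 9, 13)); after release of (1, 3, 2) the pool is (10, 12, 15)


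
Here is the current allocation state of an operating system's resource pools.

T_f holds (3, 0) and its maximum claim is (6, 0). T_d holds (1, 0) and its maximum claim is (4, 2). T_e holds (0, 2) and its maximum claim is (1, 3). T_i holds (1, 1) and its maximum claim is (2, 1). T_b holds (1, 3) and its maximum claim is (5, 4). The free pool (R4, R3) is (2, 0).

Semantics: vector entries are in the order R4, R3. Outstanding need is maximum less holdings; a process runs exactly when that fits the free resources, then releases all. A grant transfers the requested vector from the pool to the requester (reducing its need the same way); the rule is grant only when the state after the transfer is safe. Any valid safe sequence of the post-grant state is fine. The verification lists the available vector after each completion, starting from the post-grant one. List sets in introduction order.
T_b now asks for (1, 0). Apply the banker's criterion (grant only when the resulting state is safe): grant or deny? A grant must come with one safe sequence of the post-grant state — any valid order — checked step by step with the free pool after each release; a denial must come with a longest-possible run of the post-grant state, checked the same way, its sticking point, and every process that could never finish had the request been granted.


DENY — the pretend-granted state is unsafe.
Key observation: once T_i, T_e finish, the pool peaks at (2, 3) — and every remaining process still needs more R4 than that.
On the post-grant state, T_i, T_e is a maximal run — nothing extends it. Verifying each step:
  pool = (1, 0)
  T_i: need (1, 0) fits (1, 0); releases (1, 1), pool now (2, 1)
  T_e: need (1, 1) fits (2, 1); releases (0, 2), pool now (2, 3)
  T_f still needs (3, 0) but only (2, 3) is free — short on R4
  T_d still needs (3, 2) but only (2, 3) is free — short on R4
  T_b still needs (3, 1) but only (2, 3) is free — short on R4
Post-grant, the permanently blocked set is T_f, T_d and T_b.


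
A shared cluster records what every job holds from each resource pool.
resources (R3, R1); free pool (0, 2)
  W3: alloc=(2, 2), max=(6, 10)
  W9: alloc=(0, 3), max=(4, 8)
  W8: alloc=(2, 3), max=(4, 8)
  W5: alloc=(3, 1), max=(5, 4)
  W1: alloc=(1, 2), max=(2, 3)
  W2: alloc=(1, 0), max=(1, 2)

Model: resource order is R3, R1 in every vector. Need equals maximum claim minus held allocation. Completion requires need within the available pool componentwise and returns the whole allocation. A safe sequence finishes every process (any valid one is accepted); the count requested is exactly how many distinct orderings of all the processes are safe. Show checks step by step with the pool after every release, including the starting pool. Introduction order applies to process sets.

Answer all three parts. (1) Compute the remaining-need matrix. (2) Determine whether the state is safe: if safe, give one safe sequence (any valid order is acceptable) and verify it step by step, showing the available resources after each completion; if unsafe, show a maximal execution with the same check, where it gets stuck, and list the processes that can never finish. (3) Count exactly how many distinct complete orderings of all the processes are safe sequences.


(1) Need matrix, components ordered R3, R1:
  W3: (4, 8)
  W9: (4, 5)
  W8: (2, 5)
  W5: (2, 3)
  W1: (1, 1)
  W2: (0, 2)
(2) SAFE, for example via the order W2, W1, W5, W8, W3, W9.
Key observation: the first exact fit in this order is W2 — it needs (0, 2) with (0, 2) free, meeting a requested resource to the last unit.
Walking it through:
  pool = (0, 2)
  W2 needs (0, 2) <= (0, 2) -> finishes; pool += (1, 0) = (1, 2)
  W1 needs (1, 1) <= (1, 2) -> finishes; pool += (1, 2) = (2, 4)
  W5 needs (2, 3) <= (2, 4) -> finishes; pool += (3, 1) = (5, 5)
  W8 needs (2, 5) <= (5, 5) -> finishes; pool += (2, 3) = (7, 8)
  W3 needs (4, 8) <= (7, 8) -> finishes; pool += (2, 2) = (9, 10)
  W9 needs (4, 5) <= (9, 10) -> finishes; pool += (0, 3) = (9, 13)
(3) Exactly 4 of the possible complete orderings are safe sequences.


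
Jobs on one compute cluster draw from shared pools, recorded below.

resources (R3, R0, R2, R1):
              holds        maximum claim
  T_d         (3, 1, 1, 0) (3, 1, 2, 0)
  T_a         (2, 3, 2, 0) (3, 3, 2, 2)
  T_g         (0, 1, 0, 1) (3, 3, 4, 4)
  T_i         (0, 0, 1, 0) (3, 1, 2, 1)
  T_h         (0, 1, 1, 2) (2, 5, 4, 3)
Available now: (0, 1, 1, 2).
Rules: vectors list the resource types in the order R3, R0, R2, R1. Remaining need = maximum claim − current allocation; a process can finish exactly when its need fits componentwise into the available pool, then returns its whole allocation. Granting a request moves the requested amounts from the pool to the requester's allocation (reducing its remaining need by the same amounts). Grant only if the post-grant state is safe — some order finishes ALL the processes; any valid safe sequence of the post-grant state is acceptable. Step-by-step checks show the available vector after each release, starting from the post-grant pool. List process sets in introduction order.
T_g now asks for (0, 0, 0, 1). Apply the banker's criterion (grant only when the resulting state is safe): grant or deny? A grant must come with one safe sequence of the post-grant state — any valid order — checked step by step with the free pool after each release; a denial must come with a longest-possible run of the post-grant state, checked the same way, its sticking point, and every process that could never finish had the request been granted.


DENY: after the grant no complete ordering would exist.
Key observation: after T_d, T_i the pool peaks at (3, 2, 3, 1), and each blocked process is short somewhere: T_a on R1; T_g on R2, R1; T_h on R0.
After a pretend grant, a maximal execution: T_d, T_i — then nothing else fits. Walking it through:
  pool = (0, 1, 1, 1)
  run T_d (needs (0, 0, 1, 0), free (0, 1, 1, 1)); after release of (3, 1, 1, 0) the pool is (3, 2, 2, 1)
  run T_i (needs (3, 1, 1, 1), free (3, 2, 2, 1)); after release of (0, 0, 1, 0) the pool is (3, 2, 3, 1)
  blocked: T_a wants (1, 0, 0, 2), pool (3, 2, 3, 1) — not enough R1
  blocked: T_g wants (3, 2, 4, 2), pool (3, 2, 3, 1) — not enough R2 and R1
  blocked: T_h wants (2, 4, 3, 1), pool (3, 2, 3, 1) — not enough R0
Had the request been granted, T_a, T_g and T_h could never finish.


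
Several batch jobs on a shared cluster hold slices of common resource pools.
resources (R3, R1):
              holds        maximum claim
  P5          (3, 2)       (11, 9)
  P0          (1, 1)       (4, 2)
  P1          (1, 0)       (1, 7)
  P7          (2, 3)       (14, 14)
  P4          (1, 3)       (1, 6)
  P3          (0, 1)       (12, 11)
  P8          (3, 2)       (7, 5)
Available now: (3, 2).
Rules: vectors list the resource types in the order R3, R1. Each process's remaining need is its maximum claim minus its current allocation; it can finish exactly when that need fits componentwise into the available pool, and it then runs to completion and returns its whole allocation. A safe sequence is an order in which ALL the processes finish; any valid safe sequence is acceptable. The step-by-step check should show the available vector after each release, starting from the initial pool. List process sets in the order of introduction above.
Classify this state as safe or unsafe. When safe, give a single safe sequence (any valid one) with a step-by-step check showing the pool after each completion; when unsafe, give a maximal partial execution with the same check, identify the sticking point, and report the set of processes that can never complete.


SAFE. One safe sequence: P0, P8, P4, P5, P1, P3, P7.
Key observation: the first exact fit in this order is P0 — it needs (3, 1) with (3, 2) free, meeting a requested resource to the last unit.
Check, step by step:
  pool = (3, 2)
  P0: need (3, 1) fits (3, 2); releases (1, 1), pool now (4, 3)
  P8: need (4, 3) fits (4, 3); releases (3, 2), pool now (7, 5)
  P4: need (0, 3) fits (7, 5); releases (1, 3), pool now (8, 8)
  P5: need (8, 7) fits (8, 8); releases (3, 2), pool now (11, 10)
  P1: need (0, 7) fits (11, 10); releases (1, 0), pool now (12, 10)
  P3: need (12, 10) fits (12, 10); releases (0, 1), pool now (12, 11)
  P7: need (12, 11) fits (12, 11); releases (2, 3), pool now (14, 14)


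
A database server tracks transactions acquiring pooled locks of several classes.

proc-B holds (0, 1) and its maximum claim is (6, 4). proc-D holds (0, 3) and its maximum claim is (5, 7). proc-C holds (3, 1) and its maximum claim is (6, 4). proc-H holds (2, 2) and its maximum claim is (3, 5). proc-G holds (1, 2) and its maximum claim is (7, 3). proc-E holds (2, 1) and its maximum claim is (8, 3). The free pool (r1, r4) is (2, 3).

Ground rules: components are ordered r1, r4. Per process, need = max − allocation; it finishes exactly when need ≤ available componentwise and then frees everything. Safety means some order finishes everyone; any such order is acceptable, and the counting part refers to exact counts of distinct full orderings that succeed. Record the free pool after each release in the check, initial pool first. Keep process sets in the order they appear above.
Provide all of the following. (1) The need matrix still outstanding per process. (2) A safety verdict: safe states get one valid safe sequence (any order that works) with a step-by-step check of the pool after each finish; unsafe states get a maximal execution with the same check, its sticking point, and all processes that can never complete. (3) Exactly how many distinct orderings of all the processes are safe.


(1) Outstanding need per process (order r1, r4):
  proc-B: (6, 3)
  proc-D: (5, 4)
  proc-C: (3, 3)
  proc-H: (1, 3)
  proc-G: (6, 1)
  proc-E: (6, 2)
(2) SAFE. One safe sequence: proc-H, proc-C, proc-E, proc-B, proc-G, proc-D.
Key observation: proc-H is the earliest step where a requested resource binds exactly: need (1, 3), pool (2, 3) at its turn.
Verifying each step:
  pool = (2, 3)
  run proc-H (needs (1, 3), free (2, 3)); after release of (2, 2) the pool is (4, 5)
  run proc-C (needs (3, 3), free (4, 5)); after release of (3, 1) the pool is (7, 6)
  run proc-E (needs (6, 2), free (7, 6)); after release of (2, 1) the pool is (9, 7)
  run proc-B (needs (6, 3), free (9, 7)); after release of (0, 1) the pool is (9, 8)
  run proc-G (needs (6, 1), free (9, 8)); after release of (1, 2) the pool is (10, 10)
  run proc-D (needs (5, 4), free (10, 10)); after release of (0, 3) the pool is (10, 13)
(3) Exactly 24 of the possible complete orderings are safe sequences.
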